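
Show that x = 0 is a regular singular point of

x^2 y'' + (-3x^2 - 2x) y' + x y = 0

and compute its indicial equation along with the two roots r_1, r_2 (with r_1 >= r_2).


Divide by x^2 to reach normal form y'' + P_1(x) y' + P_2(x) y = 0 with P_1(x) = -3 - 2/x and P_2(x) = 1/x.
x = 0 is a singular point because the y'-coefficient -3 - 2/x has a pole at x = 0 and the y-coefficient 1/x has a pole at x = 0.
It is a regular singular point because x P_1(x) = p(x) = -3x - 2 and x^2 P_2(x) = q(x) = x are polynomials, hence analytic at x = 0.
p(0) = -2,  q(0) = 0.
Indicial equation: r(r-1) + p(0) r + q(0) = 0, i.e. r^2 + (p(0) - 1) r + q(0) = 0, i.e. r^2 - 3 r = 0.
Discriminant: (-3)^2 - 4(0) = 9, so r = (3 ± 3)/2.
Solving: r_1 = 3, r_2 = 0.

indicial: r^2 - 3 r = 0; roots r_1 = 3, r_2 = 0


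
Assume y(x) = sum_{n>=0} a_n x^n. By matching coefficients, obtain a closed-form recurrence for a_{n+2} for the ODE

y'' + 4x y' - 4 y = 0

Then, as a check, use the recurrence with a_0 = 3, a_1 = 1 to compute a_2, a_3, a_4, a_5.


Substitute y = sum_n a_n x^n.
y''(x) has coefficient (n+2)(n+1) a_{n+2} at x^n;
4 x y'(x) has coefficient 4 n a_n at x^n (shift);
-4 y(x) has coefficient -4 a_n at x^n.
Matching x^n: (n+2)(n+1) a_{n+2} + (4n - 4) a_n = 0.
Thus a_{n+2} = (-4n + 4) / ((n+1)(n+2)) * a_n.

Check with a_0 = 3, a_1 = 1 (apply the recurrence for n = 0, 1, 2, 3): a_0 = 3, a_1 = 1, a_2 = 6, a_3 = 0, a_4 = -2, a_5 = 0.

a_(n+2) = (-4n + 4) / ((n+1)(n+2)) * a_n; check: a_0 = 3, a_1 = 1, a_2 = 6, a_3 = 0, a_4 = -2, a_5 = 0


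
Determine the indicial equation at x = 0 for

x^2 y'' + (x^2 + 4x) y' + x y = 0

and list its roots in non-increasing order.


Divide by x^2 to reach normal form y'' + P_1(x) y' + P_2(x) y = 0 with P_1(x) = 1 + 4/x and P_2(x) = 1/x.
x = 0 is a singular point because the y'-coefficient 1 + 4/x has a pole at x = 0 and the y-coefficient 1/x has a pole at x = 0.
It is a regular singular point because x P_1(x) = p(x) = x + 4 and x^2 P_2(x) = q(x) = x are polynomials, hence analytic at x = 0.
p(0) = 4,  q(0) = 0.
Indicial equation: r(r-1) + p(0) r + q(0) = 0, i.e. r^2 + (p(0) - 1) r + q(0) = 0, i.e. r^2 + 3 r = 0.
Discriminant: (3)^2 - 4(0) = 9, so r = (-3 ± 3)/2.
Solving: r_1 = 0, r_2 = -3.

indicial: r^2 + 3 r = 0; roots r_1 = 0, r_2 = -3


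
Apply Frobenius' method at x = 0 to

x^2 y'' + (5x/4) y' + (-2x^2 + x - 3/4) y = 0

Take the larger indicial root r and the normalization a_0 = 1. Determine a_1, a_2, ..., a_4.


Write in Frobenius form y'' + (p(x)/x) y' + (q(x)/x^2) y = 0:
  p(x) = 5/4,  q(x) = -2x^2 + x - 3/4.
Indicial equation: r(r-1) + (5/4) r + (-3/4) = 0 -> roots r_1 = 3/4, r_2 = -1.
Take r = r_1 = 3/4. Let y(x) = x^r sum_{n>=0} a_n x^n with a_0 = 1.
Substitute y = x^r sum a_n x^n and match x^{r+n}. The recurrence is
  D(n) a_n + 1 a_{n-1} - 2 a_{n-2} = 0,  where D(n) = (r+n)(r+n-1) + (5/4)(r+n) + (-3/4).
  a_n = [-1 a_{n-1} + 2 a_{n-2}] / D(n).
Since the indicial polynomial factors as (r - r_1)(r - r_2), D(n) = (r_1 + n - r_1)(r_1 + n - r_2) = n(n + 7/4).
Evaluating step by step (a_0 = 1):
  n = 1: D(1) = 1(1 + 7/4) = 11/4; numerator = -1(1) = -1; a_1 = (-1)/(11/4) = -4/11
  n = 2: D(2) = 2(2 + 7/4) = 15/2; numerator = -1(-4/11) + 2(1) = 26/11; a_2 = (26/11)/(15/2) = 52/165
  n = 3: D(3) = 3(3 + 7/4) = 57/4; numerator = -1(52/165) + 2(-4/11) = -172/165; a_3 = (-172/165)/(57/4) = -688/9405
  n = 4: D(4) = 4(4 + 7/4) = 23; numerator = -1(-688/9405) + 2(52/165) = 6616/9405; a_4 = (6616/9405)/(23) = 6616/216315

r = 3/4; a_0 = 1; a_1 = -4/11; a_2 = 52/165; a_3 = -688/9405; a_4 = 6616/216315


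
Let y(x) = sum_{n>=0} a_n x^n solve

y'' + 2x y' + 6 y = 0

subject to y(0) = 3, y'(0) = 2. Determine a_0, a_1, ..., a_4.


Ansatz: y(x) = sum_{n>=0} a_n x^n, so y'(x) = sum_{n>=1} n a_n x^(n-1) and y''(x) = sum_{n>=2} n(n-1) a_n x^(n-2).
Substitute into P(x) y'' + Q(x) y' + R(x) y = 0 with P(x) = 1, Q(x) = 2x, R(x) = 6, and match powers of x.
Initial conditions: a_0 = 3, a_1 = 2.
Setting the coefficient of each power of x to zero and solving order by order (substituting the coefficients already found):
  x^0: 2 a_2 + 6 a_0 = 0  ->  2 a_2 = -6 a_0 = -18  ->  a_2 = -9
  x^1: 6 a_3 + 8 a_1 = 0  ->  6 a_3 = -8 a_1 = -16  ->  a_3 = -8/3
  x^2: 12 a_4 + 10 a_2 = 0  ->  12 a_4 = -10 a_2 = 90  ->  a_4 = 15/2
Truncated series: y(x) = 3 + 2 x - 9 x^2 - (8/3) x^3 + (15/2) x^4 + O(x^5).

a_0 = 3; a_1 = 2; a_2 = -9; a_3 = -8/3; a_4 = 15/2


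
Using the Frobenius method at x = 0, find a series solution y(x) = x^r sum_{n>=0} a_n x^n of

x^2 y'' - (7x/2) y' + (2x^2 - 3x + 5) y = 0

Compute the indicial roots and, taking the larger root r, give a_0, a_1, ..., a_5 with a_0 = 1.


Write in Frobenius form y'' + (p(x)/x) y' + (q(x)/x^2) y = 0:
  p(x) = -7/2,  q(x) = 2x^2 - 3x + 5.
Indicial equation: r(r-1) + (-7/2) r + (5) = 0 -> roots r_1 = 5/2, r_2 = 2.
Take r = r_1 = 5/2. Let y(x) = x^r sum_{n>=0} a_n x^n with a_0 = 1.
Substitute y = x^r sum a_n x^n and match x^{r+n}. The recurrence is
  D(n) a_n - 3 a_{n-1} + 2 a_{n-2} = 0,  where D(n) = (r+n)(r+n-1) + (-7/2)(r+n) + (5).
  a_n = [3 a_{n-1} - 2 a_{n-2}] / D(n).
Since the indicial polynomial factors as (r - r_1)(r - r_2), D(n) = (r_1 + n - r_1)(r_1 + n - r_2) = n(n + 1/2).
Evaluating step by step (a_0 = 1):
  n = 1: D(1) = 1(1 + 1/2) = 3/2; numerator = 3(1) = 3; a_1 = (3)/(3/2) = 2
  n = 2: D(2) = 2(2 + 1/2) = 5; numerator = 3(2) - 2(1) = 4; a_2 = (4)/(5) = 4/5
  n = 3: D(3) = 3(3 + 1/2) = 21/2; numerator = 3(4/5) - 2(2) = -8/5; a_3 = (-8/5)/(21/2) = -16/105
  n = 4: D(4) = 4(4 + 1/2) = 18; numerator = 3(-16/105) - 2(4/5) = -72/35; a_4 = (-72/35)/(18) = -4/35
  n = 5: D(5) = 5(5 + 1/2) = 55/2; numerator = 3(-4/35) - 2(-16/105) = -4/105; a_5 = (-4/105)/(55/2) = -8/5775

r = 5/2; a_0 = 1; a_1 = 2; a_2 = 4/5; a_3 = -16/105; a_4 = -4/35; a_5 = -8/5775


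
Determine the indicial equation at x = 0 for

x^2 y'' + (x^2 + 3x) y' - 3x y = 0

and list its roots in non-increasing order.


Divide by x^2 to reach normal form y'' + P_1(x) y' + P_2(x) y = 0 with P_1(x) = 1 + 3/x and P_2(x) = -3/x.
x = 0 is a singular point because the y'-coefficient 1 + 3/x has a pole at x = 0 and the y-coefficient -3/x has a pole at x = 0.
It is a regular singular point because x P_1(x) = p(x) = x + 3 and x^2 P_2(x) = q(x) = -3x are polynomials, hence analytic at x = 0.
p(0) = 3,  q(0) = 0.
Indicial equation: r(r-1) + p(0) r + q(0) = 0, i.e. r^2 + (p(0) - 1) r + q(0) = 0, i.e. r^2 + 2 r = 0.
Discriminant: (2)^2 - 4(0) = 4, so r = (-2 ± 2)/2.
Solving: r_1 = 0, r_2 = -2.

indicial: r^2 + 2 r = 0; roots r_1 = 0, r_2 = -2


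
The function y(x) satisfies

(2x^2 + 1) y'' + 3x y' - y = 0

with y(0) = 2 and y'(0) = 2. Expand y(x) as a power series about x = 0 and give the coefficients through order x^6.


Ansatz: y(x) = sum_{n>=0} a_n x^n, so y'(x) = sum_{n>=1} n a_n x^(n-1) and y''(x) = sum_{n>=2} n(n-1) a_n x^(n-2).
Substitute into P(x) y'' + Q(x) y' + R(x) y = 0 with P(x) = 2x^2 + 1, Q(x) = 3x, R(x) = -1, and match powers of x.
Initial conditions: a_0 = 2, a_1 = 2.
Setting the coefficient of each power of x to zero and solving order by order (substituting the coefficients already found):
  x^0: 2 a_2 - a_0 = 0  ->  2 a_2 = a_0 = 2  ->  a_2 = 1
  x^1: 6 a_3 + 2 a_1 = 0  ->  6 a_3 = -2 a_1 = -4  ->  a_3 = -2/3
  x^2: 12 a_4 + 9 a_2 = 0  ->  12 a_4 = -9 a_2 = -9  ->  a_4 = -3/4
  x^3: 20 a_5 + 20 a_3 = 0  ->  20 a_5 = -20 a_3 = 40/3  ->  a_5 = 2/3
  x^4: 30 a_6 + 35 a_4 = 0  ->  30 a_6 = -35 a_4 = 105/4  ->  a_6 = 7/8
Truncated series: y(x) = 2 + 2 x + x^2 - (2/3) x^3 - (3/4) x^4 + (2/3) x^5 + (7/8) x^6 + O(x^7).

a_0 = 2; a_1 = 2; a_2 = 1; a_3 = -2/3; a_4 = -3/4; a_5 = 2/3; a_6 = 7/8


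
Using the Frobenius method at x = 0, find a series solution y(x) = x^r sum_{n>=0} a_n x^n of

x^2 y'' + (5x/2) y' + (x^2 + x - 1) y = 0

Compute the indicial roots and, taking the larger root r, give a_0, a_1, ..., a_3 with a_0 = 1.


Write in Frobenius form y'' + (p(x)/x) y' + (q(x)/x^2) y = 0:
  p(x) = 5/2,  q(x) = x^2 + x - 1.
Indicial equation: r(r-1) + (5/2) r + (-1) = 0 -> roots r_1 = 1/2, r_2 = -2.
Take r = r_1 = 1/2. Let y(x) = x^r sum_{n>=0} a_n x^n with a_0 = 1.
Substitute y = x^r sum a_n x^n and match x^{r+n}. The recurrence is
  D(n) a_n + 1 a_{n-1} + 1 a_{n-2} = 0,  where D(n) = (r+n)(r+n-1) + (5/2)(r+n) + (-1).
  a_n = [-1 a_{n-1} - 1 a_{n-2}] / D(n).
Since the indicial polynomial factors as (r - r_1)(r - r_2), D(n) = (r_1 + n - r_1)(r_1 + n - r_2) = n(n + 5/2).
Evaluating step by step (a_0 = 1):
  n = 1: D(1) = 1(1 + 5/2) = 7/2; numerator = -1(1) = -1; a_1 = (-1)/(7/2) = -2/7
  n = 2: D(2) = 2(2 + 5/2) = 9; numerator = -1(-2/7) - 1(1) = -5/7; a_2 = (-5/7)/(9) = -5/63
  n = 3: D(3) = 3(3 + 5/2) = 33/2; numerator = -1(-5/63) - 1(-2/7) = 23/63; a_3 = (23/63)/(33/2) = 46/2079

r = 1/2; a_0 = 1; a_1 = -2/7; a_2 = -5/63; a_3 = 46/2079


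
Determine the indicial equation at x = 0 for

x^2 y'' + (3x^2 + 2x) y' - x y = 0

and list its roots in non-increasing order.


Divide by x^2 to reach normal form y'' + P_1(x) y' + P_2(x) y = 0 with P_1(x) = 3 + 2/x and P_2(x) = -1/x.
x = 0 is a singular point because the y'-coefficient 3 + 2/x has a pole at x = 0 and the y-coefficient -1/x has a pole at x = 0.
It is a regular singular point because x P_1(x) = p(x) = 3x + 2 and x^2 P_2(x) = q(x) = -x are polynomials, hence analytic at x = 0.
p(0) = 2,  q(0) = 0.
Indicial equation: r(r-1) + p(0) r + q(0) = 0, i.e. r^2 + (p(0) - 1) r + q(0) = 0, i.e. r^2 + 1 r = 0.
Discriminant: (1)^2 - 4(0) = 1, so r = (-1 ± 1)/2.
Solving: r_1 = 0, r_2 = -1.

indicial: r^2 + 1 r = 0; roots r_1 = 0, r_2 = -1


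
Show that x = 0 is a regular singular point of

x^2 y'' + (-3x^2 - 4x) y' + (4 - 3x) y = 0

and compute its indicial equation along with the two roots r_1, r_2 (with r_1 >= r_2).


Divide by x^2 to reach normal form y'' + P_1(x) y' + P_2(x) y = 0 with P_1(x) = -3 - 4/x and P_2(x) = -3/x + 4/x^2.
x = 0 is a singular point because the y'-coefficient -3 - 4/x has a pole at x = 0 and the y-coefficient -3/x + 4/x^2 has a pole at x = 0.
It is a regular singular point because x P_1(x) = p(x) = -3x - 4 and x^2 P_2(x) = q(x) = 4 - 3x are polynomials, hence analytic at x = 0.
p(0) = -4,  q(0) = 4.
Indicial equation: r(r-1) + p(0) r + q(0) = 0, i.e. r^2 + (p(0) - 1) r + q(0) = 0, i.e. r^2 - 5 r + 4 = 0.
Discriminant: (-5)^2 - 4(4) = 9, so r = (5 ± 3)/2.
Solving: r_1 = 4, r_2 = 1.

indicial: r^2 - 5 r + 4 = 0; roots r_1 = 4, r_2 = 1


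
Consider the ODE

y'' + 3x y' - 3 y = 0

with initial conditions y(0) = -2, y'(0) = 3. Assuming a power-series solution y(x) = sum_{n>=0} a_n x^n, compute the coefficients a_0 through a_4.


Ansatz: y(x) = sum_{n>=0} a_n x^n, so y'(x) = sum_{n>=1} n a_n x^(n-1) and y''(x) = sum_{n>=2} n(n-1) a_n x^(n-2).
Substitute into P(x) y'' + Q(x) y' + R(x) y = 0 with P(x) = 1, Q(x) = 3x, R(x) = -3, and match powers of x.
Initial conditions: a_0 = -2, a_1 = 3.
Setting the coefficient of each power of x to zero and solving order by order (substituting the coefficients already found):
  x^0: 2 a_2 - 3 a_0 = 0  ->  2 a_2 = 3 a_0 = -6  ->  a_2 = -3
  x^1: 6 a_3 = 0  ->  a_3 = 0
  x^2: 12 a_4 + 3 a_2 = 0  ->  12 a_4 = -3 a_2 = 9  ->  a_4 = 3/4
Truncated series: y(x) = -2 + 3 x - 3 x^2 + (3/4) x^4 + O(x^5).

a_0 = -2; a_1 = 3; a_2 = -3; a_3 = 0; a_4 = 3/4


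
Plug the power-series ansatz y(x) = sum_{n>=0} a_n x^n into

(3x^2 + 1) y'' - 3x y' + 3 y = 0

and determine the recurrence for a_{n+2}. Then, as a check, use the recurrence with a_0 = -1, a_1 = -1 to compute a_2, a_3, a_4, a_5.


Substitute y = sum_n a_n x^n.
(1 + 3 x^2) y'' contributes (n+2)(n+1) a_{n+2} + 3 n(n-1) a_n at x^n.
-3 x y'(x) contributes -3 n a_n at x^n.
3 y(x) contributes 3 a_n at x^n.
Matching x^n: (n+2)(n+1) a_{n+2} + (3 n(n-1) - 3 n + 3) a_n = 0.
Thus a_{n+2} = (-3 n(n-1) + 3 n - 3) / ((n+1)(n+2)) * a_n.

Check with a_0 = -1, a_1 = -1 (apply the recurrence for n = 0, 1, 2, 3): a_0 = -1, a_1 = -1, a_2 = 3/2, a_3 = 0, a_4 = -3/8, a_5 = 0.

a_(n+2) = (-3 n(n-1) + 3 n - 3) / ((n+1)(n+2)) * a_n; check: a_0 = -1, a_1 = -1, a_2 = 3/2, a_3 = 0, a_4 = -3/8, a_5 = 0


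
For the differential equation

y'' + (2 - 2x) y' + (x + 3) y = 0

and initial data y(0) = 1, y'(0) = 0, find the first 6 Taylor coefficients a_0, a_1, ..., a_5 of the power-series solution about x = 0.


Ansatz: y(x) = sum_{n>=0} a_n x^n, so y'(x) = sum_{n>=1} n a_n x^(n-1) and y''(x) = sum_{n>=2} n(n-1) a_n x^(n-2).
Substitute into P(x) y'' + Q(x) y' + R(x) y = 0 with P(x) = 1, Q(x) = 2 - 2x, R(x) = x + 3, and match powers of x.
Initial conditions: a_0 = 1, a_1 = 0.
Setting the coefficient of each power of x to zero and solving order by order (substituting the coefficients already found):
  x^0: 2 a_2 + 2 a_1 + 3 a_0 = 0  ->  2 a_2 = -2 a_1 - 3 a_0 = -3  ->  a_2 = -3/2
  x^1: 6 a_3 + 4 a_2 + a_1 + a_0 = 0  ->  6 a_3 = -4 a_2 - a_1 - a_0 = 5  ->  a_3 = 5/6
  x^2: 12 a_4 + 6 a_3 - a_2 + a_1 = 0  ->  12 a_4 = -6 a_3 + a_2 - a_1 = -13/2  ->  a_4 = -13/24
  x^3: 20 a_5 + 8 a_4 - 3 a_3 + a_2 = 0  ->  20 a_5 = -8 a_4 + 3 a_3 - a_2 = 25/3  ->  a_5 = 5/12
Truncated series: y(x) = 1 - (3/2) x^2 + (5/6) x^3 - (13/24) x^4 + (5/12) x^5 + O(x^6).

a_0 = 1; a_1 = 0; a_2 = -3/2; a_3 = 5/6; a_4 = -13/24; a_5 = 5/12


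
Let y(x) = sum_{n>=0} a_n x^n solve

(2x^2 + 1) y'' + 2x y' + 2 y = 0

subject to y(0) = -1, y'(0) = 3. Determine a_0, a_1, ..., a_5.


Ansatz: y(x) = sum_{n>=0} a_n x^n, so y'(x) = sum_{n>=1} n a_n x^(n-1) and y''(x) = sum_{n>=2} n(n-1) a_n x^(n-2).
Substitute into P(x) y'' + Q(x) y' + R(x) y = 0 with P(x) = 2x^2 + 1, Q(x) = 2x, R(x) = 2, and match powers of x.
Initial conditions: a_0 = -1, a_1 = 3.
Setting the coefficient of each power of x to zero and solving order by order (substituting the coefficients already found):
  x^0: 2 a_2 + 2 a_0 = 0  ->  2 a_2 = -2 a_0 = 2  ->  a_2 = 1
  x^1: 6 a_3 + 4 a_1 = 0  ->  6 a_3 = -4 a_1 = -12  ->  a_3 = -2
  x^2: 12 a_4 + 10 a_2 = 0  ->  12 a_4 = -10 a_2 = -10  ->  a_4 = -5/6
  x^3: 20 a_5 + 20 a_3 = 0  ->  20 a_5 = -20 a_3 = 40  ->  a_5 = 2
Truncated series: y(x) = -1 + 3 x + x^2 - 2 x^3 - (5/6) x^4 + 2 x^5 + O(x^6).

a_0 = -1; a_1 = 3; a_2 = 1; a_3 = -2; a_4 = -5/6; a_5 = 2


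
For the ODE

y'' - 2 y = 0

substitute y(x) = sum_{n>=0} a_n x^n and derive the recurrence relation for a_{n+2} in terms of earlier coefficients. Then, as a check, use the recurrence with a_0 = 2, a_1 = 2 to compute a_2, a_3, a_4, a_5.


Substitute y = sum_n a_n x^n into y'' + (const) y = 0.
y''(x) = sum_{n>=0} (n+2)(n+1) a_{n+2} x^n.
The ODE becomes sum_n [(n+2)(n+1) a_{n+2} - 2 a_n] x^n = 0.
Setting each coefficient to zero gives the recurrence:
  (n+2)(n+1) a_{n+2} - 2 a_n = 0,
  a_{n+2} = 2 / ((n+1)(n+2)) a_n.

Check with a_0 = 2, a_1 = 2 (apply the recurrence for n = 0, 1, 2, 3): a_0 = 2, a_1 = 2, a_2 = 2, a_3 = 2/3, a_4 = 1/3, a_5 = 1/15.

a_{n+2} = 2/((n+1)(n+2)) * a_n; check: a_0 = 2, a_1 = 2, a_2 = 2, a_3 = 2/3, a_4 = 1/3, a_5 = 1/15


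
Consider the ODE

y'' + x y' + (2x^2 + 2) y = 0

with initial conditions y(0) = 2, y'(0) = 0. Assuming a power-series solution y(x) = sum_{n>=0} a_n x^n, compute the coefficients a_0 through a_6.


Ansatz: y(x) = sum_{n>=0} a_n x^n, so y'(x) = sum_{n>=1} n a_n x^(n-1) and y''(x) = sum_{n>=2} n(n-1) a_n x^(n-2).
Substitute into P(x) y'' + Q(x) y' + R(x) y = 0 with P(x) = 1, Q(x) = x, R(x) = 2x^2 + 2, and match powers of x.
Initial conditions: a_0 = 2, a_1 = 0.
Setting the coefficient of each power of x to zero and solving order by order (substituting the coefficients already found):
  x^0: 2 a_2 + 2 a_0 = 0  ->  2 a_2 = -2 a_0 = -4  ->  a_2 = -2
  x^1: 6 a_3 + 3 a_1 = 0  ->  6 a_3 = -3 a_1 = 0  ->  a_3 = 0
  x^2: 12 a_4 + 4 a_2 + 2 a_0 = 0  ->  12 a_4 = -4 a_2 - 2 a_0 = 4  ->  a_4 = 1/3
  x^3: 20 a_5 + 5 a_3 + 2 a_1 = 0  ->  20 a_5 = -5 a_3 - 2 a_1 = 0  ->  a_5 = 0
  x^4: 30 a_6 + 6 a_4 + 2 a_2 = 0  ->  30 a_6 = -6 a_4 - 2 a_2 = 2  ->  a_6 = 1/15
Truncated series: y(x) = 2 - 2 x^2 + (1/3) x^4 + (1/15) x^6 + O(x^7).

a_0 = 2; a_1 = 0; a_2 = -2; a_3 = 0; a_4 = 1/3; a_5 = 0; a_6 = 1/15


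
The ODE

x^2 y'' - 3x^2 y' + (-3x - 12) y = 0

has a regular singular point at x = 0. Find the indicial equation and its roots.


Divide by x^2 to reach normal form y'' + P_1(x) y' + P_2(x) y = 0 with P_1(x) = -3 and P_2(x) = -3/x - 12/x^2.
x = 0 is a singular point because the y-coefficient -3/x - 12/x^2 has a pole at x = 0.
It is a regular singular point because x P_1(x) = p(x) = -3x and x^2 P_2(x) = q(x) = -3x - 12 are polynomials, hence analytic at x = 0.
p(0) = 0,  q(0) = -12.
Indicial equation: r(r-1) + p(0) r + q(0) = 0, i.e. r^2 + (p(0) - 1) r + q(0) = 0, i.e. r^2 - 1 r - 12 = 0.
Discriminant: (-1)^2 - 4(-12) = 49, so r = (1 ± 7)/2.
Solving: r_1 = 4, r_2 = -3.

indicial: r^2 - 1 r - 12 = 0; roots r_1 = 4, r_2 = -3


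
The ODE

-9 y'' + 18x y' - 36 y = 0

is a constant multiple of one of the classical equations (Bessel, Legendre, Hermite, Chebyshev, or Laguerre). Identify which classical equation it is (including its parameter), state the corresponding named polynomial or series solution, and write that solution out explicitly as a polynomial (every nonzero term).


All three coefficients share the factor -9; dividing through by -9 gives  y'' - 2x y' + 4 y = 0.
This matches the Hermite equation y'' - 2x y' + 2n y = 0 with 2n = 4, so n = 2; the polynomial solution is H_2(x).
With y = sum_k a_k x^k, matching x^k gives (k+2)(k+1) a_{k+2} = 2(k - n) a_k = 2(k - 2) a_k. The right side vanishes at k = 2, so the series with the parity of 2 terminates at degree 2.
Standard normalization: leading coefficient of H_n is 2^n, so a_2 = 2^2 = 4. Work downward with a_k = (k+1)(k+2) a_{k+2} / (2(k - n)):
  a_0 = (1)(2)(4) / (2(0 - 2)) = 8/(-4) = -2
Hence H_2(x) = 4 x^2 - 2.

H_2(x); series = 4 x^2 - 2


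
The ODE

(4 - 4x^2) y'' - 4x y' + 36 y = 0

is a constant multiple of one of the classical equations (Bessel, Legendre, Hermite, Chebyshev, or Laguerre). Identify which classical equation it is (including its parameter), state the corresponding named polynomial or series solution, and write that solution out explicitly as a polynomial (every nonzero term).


All three coefficients share the factor 4; dividing through by 4 gives  (1 - x^2) y'' - x y' + 9 y = 0.
This matches the Chebyshev equation (1 - x^2) y'' - x y' + n^2 y = 0 (note the -x y' term, not -2x y') with n^2 = 9, so n = 3; the polynomial solution is T_3(x).
With y = sum_k a_k x^k, matching x^k gives (k+2)(k+1) a_{k+2} = (k^2 - n^2) a_k = (k - 3)(k + 3) a_k. The right side vanishes at k = 3, so the series with the parity of 3 terminates at degree 3.
Standard normalization: leading coefficient of T_n is 2^(n-1), so a_3 = 2^2 = 4. Work downward with a_k = (k+1)(k+2) a_{k+2} / ((k - 3)(k + 3)):
  a_1 = (2)(3)(4) / ((1 - 3)(1 + 3)) = 24/(-8) = -3
Hence T_3(x) = 4 x^3 - 3 x.

T_3(x); series = 4 x^3 - 3 x


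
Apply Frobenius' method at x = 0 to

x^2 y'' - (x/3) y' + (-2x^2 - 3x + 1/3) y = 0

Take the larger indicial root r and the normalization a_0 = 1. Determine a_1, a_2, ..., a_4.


Write in Frobenius form y'' + (p(x)/x) y' + (q(x)/x^2) y = 0:
  p(x) = -1/3,  q(x) = -2x^2 - 3x + 1/3.
Indicial equation: r(r-1) + (-1/3) r + (1/3) = 0 -> roots r_1 = 1, r_2 = 1/3.
Take r = r_1 = 1. Let y(x) = x^r sum_{n>=0} a_n x^n with a_0 = 1.
Substitute y = x^r sum a_n x^n and match x^{r+n}. The recurrence is
  D(n) a_n - 3 a_{n-1} - 2 a_{n-2} = 0,  where D(n) = (r+n)(r+n-1) + (-1/3)(r+n) + (1/3).
  a_n = [3 a_{n-1} + 2 a_{n-2}] / D(n).
Since the indicial polynomial factors as (r - r_1)(r - r_2), D(n) = (r_1 + n - r_1)(r_1 + n - r_2) = n(n + 2/3).
Evaluating step by step (a_0 = 1):
  n = 1: D(1) = 1(1 + 2/3) = 5/3; numerator = 3(1) = 3; a_1 = (3)/(5/3) = 9/5
  n = 2: D(2) = 2(2 + 2/3) = 16/3; numerator = 3(9/5) + 2(1) = 37/5; a_2 = (37/5)/(16/3) = 111/80
  n = 3: D(3) = 3(3 + 2/3) = 11; numerator = 3(111/80) + 2(9/5) = 621/80; a_3 = (621/80)/(11) = 621/880
  n = 4: D(4) = 4(4 + 2/3) = 56/3; numerator = 3(621/880) + 2(111/80) = 861/176; a_4 = (861/176)/(56/3) = 369/1408

r = 1; a_0 = 1; a_1 = 9/5; a_2 = 111/80; a_3 = 621/880; a_4 = 369/1408


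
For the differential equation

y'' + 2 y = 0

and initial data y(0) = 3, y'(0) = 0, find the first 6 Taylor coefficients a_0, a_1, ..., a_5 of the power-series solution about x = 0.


Ansatz: y(x) = sum_{n>=0} a_n x^n, so y'(x) = sum_{n>=1} n a_n x^(n-1) and y''(x) = sum_{n>=2} n(n-1) a_n x^(n-2).
Substitute into P(x) y'' + Q(x) y' + R(x) y = 0 with P(x) = 1, Q(x) = 0, R(x) = 2, and match powers of x.
Initial conditions: a_0 = 3, a_1 = 0.
Setting the coefficient of each power of x to zero and solving order by order (substituting the coefficients already found):
  x^0: 2 a_2 + 2 a_0 = 0  ->  2 a_2 = -2 a_0 = -6  ->  a_2 = -3
  x^1: 6 a_3 + 2 a_1 = 0  ->  6 a_3 = -2 a_1 = 0  ->  a_3 = 0
  x^2: 12 a_4 + 2 a_2 = 0  ->  12 a_4 = -2 a_2 = 6  ->  a_4 = 1/2
  x^3: 20 a_5 + 2 a_3 = 0  ->  20 a_5 = -2 a_3 = 0  ->  a_5 = 0
Truncated series: y(x) = 3 - 3 x^2 + (1/2) x^4 + O(x^6).

a_0 = 3; a_1 = 0; a_2 = -3; a_3 = 0; a_4 = 1/2; a_5 = 0


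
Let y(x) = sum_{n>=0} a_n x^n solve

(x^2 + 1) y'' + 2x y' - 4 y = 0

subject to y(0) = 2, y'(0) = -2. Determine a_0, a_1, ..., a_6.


Ansatz: y(x) = sum_{n>=0} a_n x^n, so y'(x) = sum_{n>=1} n a_n x^(n-1) and y''(x) = sum_{n>=2} n(n-1) a_n x^(n-2).
Substitute into P(x) y'' + Q(x) y' + R(x) y = 0 with P(x) = x^2 + 1, Q(x) = 2x, R(x) = -4, and match powers of x.
Initial conditions: a_0 = 2, a_1 = -2.
Setting the coefficient of each power of x to zero and solving order by order (substituting the coefficients already found):
  x^0: 2 a_2 - 4 a_0 = 0  ->  2 a_2 = 4 a_0 = 8  ->  a_2 = 4
  x^1: 6 a_3 - 2 a_1 = 0  ->  6 a_3 = 2 a_1 = -4  ->  a_3 = -2/3
  x^2: 12 a_4 + 2 a_2 = 0  ->  12 a_4 = -2 a_2 = -8  ->  a_4 = -2/3
  x^3: 20 a_5 + 8 a_3 = 0  ->  20 a_5 = -8 a_3 = 16/3  ->  a_5 = 4/15
  x^4: 30 a_6 + 16 a_4 = 0  ->  30 a_6 = -16 a_4 = 32/3  ->  a_6 = 16/45
Truncated series: y(x) = 2 - 2 x + 4 x^2 - (2/3) x^3 - (2/3) x^4 + (4/15) x^5 + (16/45) x^6 + O(x^7).

a_0 = 2; a_1 = -2; a_2 = 4; a_3 = -2/3; a_4 = -2/3; a_5 = 4/15; a_6 = 16/45


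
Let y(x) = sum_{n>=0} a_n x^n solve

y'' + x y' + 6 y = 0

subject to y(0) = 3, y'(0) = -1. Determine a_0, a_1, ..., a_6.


Ansatz: y(x) = sum_{n>=0} a_n x^n, so y'(x) = sum_{n>=1} n a_n x^(n-1) and y''(x) = sum_{n>=2} n(n-1) a_n x^(n-2).
Substitute into P(x) y'' + Q(x) y' + R(x) y = 0 with P(x) = 1, Q(x) = x, R(x) = 6, and match powers of x.
Initial conditions: a_0 = 3, a_1 = -1.
Setting the coefficient of each power of x to zero and solving order by order (substituting the coefficients already found):
  x^0: 2 a_2 + 6 a_0 = 0  ->  2 a_2 = -6 a_0 = -18  ->  a_2 = -9
  x^1: 6 a_3 + 7 a_1 = 0  ->  6 a_3 = -7 a_1 = 7  ->  a_3 = 7/6
  x^2: 12 a_4 + 8 a_2 = 0  ->  12 a_4 = -8 a_2 = 72  ->  a_4 = 6
  x^3: 20 a_5 + 9 a_3 = 0  ->  20 a_5 = -9 a_3 = -21/2  ->  a_5 = -21/40
  x^4: 30 a_6 + 10 a_4 = 0  ->  30 a_6 = -10 a_4 = -60  ->  a_6 = -2
Truncated series: y(x) = 3 - x - 9 x^2 + (7/6) x^3 + 6 x^4 - (21/40) x^5 - 2 x^6 + O(x^7).

a_0 = 3; a_1 = -1; a_2 = -9; a_3 = 7/6; a_4 = 6; a_5 = -21/40; a_6 = -2


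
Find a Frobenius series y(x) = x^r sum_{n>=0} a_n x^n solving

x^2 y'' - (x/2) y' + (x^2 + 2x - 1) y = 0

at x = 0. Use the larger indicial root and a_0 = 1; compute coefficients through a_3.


Write in Frobenius form y'' + (p(x)/x) y' + (q(x)/x^2) y = 0:
  p(x) = -1/2,  q(x) = x^2 + 2x - 1.
Indicial equation: r(r-1) + (-1/2) r + (-1) = 0 -> roots r_1 = 2, r_2 = -1/2.
Take r = r_1 = 2. Let y(x) = x^r sum_{n>=0} a_n x^n with a_0 = 1.
Substitute y = x^r sum a_n x^n and match x^{r+n}. The recurrence is
  D(n) a_n + 2 a_{n-1} + 1 a_{n-2} = 0,  where D(n) = (r+n)(r+n-1) + (-1/2)(r+n) + (-1).
  a_n = [-2 a_{n-1} - 1 a_{n-2}] / D(n).
Since the indicial polynomial factors as (r - r_1)(r - r_2), D(n) = (r_1 + n - r_1)(r_1 + n - r_2) = n(n + 5/2).
Evaluating step by step (a_0 = 1):
  n = 1: D(1) = 1(1 + 5/2) = 7/2; numerator = -2(1) = -2; a_1 = (-2)/(7/2) = -4/7
  n = 2: D(2) = 2(2 + 5/2) = 9; numerator = -2(-4/7) - 1(1) = 1/7; a_2 = (1/7)/(9) = 1/63
  n = 3: D(3) = 3(3 + 5/2) = 33/2; numerator = -2(1/63) - 1(-4/7) = 34/63; a_3 = (34/63)/(33/2) = 68/2079

r = 2; a_0 = 1; a_1 = -4/7; a_2 = 1/63; a_3 = 68/2079


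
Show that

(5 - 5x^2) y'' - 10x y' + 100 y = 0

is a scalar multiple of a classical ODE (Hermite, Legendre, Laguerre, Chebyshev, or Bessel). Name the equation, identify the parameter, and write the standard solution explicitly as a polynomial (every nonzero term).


All three coefficients share the factor 5; dividing through by 5 gives  (1 - x^2) y'' - 2x y' + 20 y = 0.
This matches the Legendre equation (1 - x^2) y'' - 2x y' + n(n+1) y = 0 (note the -2x y' term) with n(n+1) = 20, so n = 4; the polynomial solution is P_4(x).
With y = sum_k a_k x^k, matching x^k gives (k+2)(k+1) a_{k+2} = [k(k+1) - n(n+1)] a_k = (k - 4)(k + 5) a_k. The right side vanishes at k = 4, so the series with the parity of 4 terminates at degree 4.
Standard normalization (P_n(1) = 1): leading coefficient (2n)!/(2^n (n!)^2) = 40320/(16*576) = 35/8, so a_4 = 35/8. Work downward with a_k = (k+1)(k+2) a_{k+2} / ((k - 4)(k + 5)):
  a_2 = (3)(4)(35/8) / ((2 - 4)(2 + 5)) = (105/2)/(-14) = -15/4
  a_0 = (1)(2)(-15/4) / ((0 - 4)(0 + 5)) = (-15/2)/(-20) = 3/8
Hence P_4(x) = 35 x^4/8 - 15 x^2/4 + 3/8.

P_4(x); series = 35 x^4/8 - 15 x^2/4 + 3/8


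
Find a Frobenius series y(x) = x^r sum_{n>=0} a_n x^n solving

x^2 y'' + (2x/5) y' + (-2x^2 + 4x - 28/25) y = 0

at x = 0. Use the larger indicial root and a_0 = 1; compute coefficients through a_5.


Write in Frobenius form y'' + (p(x)/x) y' + (q(x)/x^2) y = 0:
  p(x) = 2/5,  q(x) = -2x^2 + 4x - 28/25.
Indicial equation: r(r-1) + (2/5) r + (-28/25) = 0 -> roots r_1 = 7/5, r_2 = -4/5.
Take r = r_1 = 7/5. Let y(x) = x^r sum_{n>=0} a_n x^n with a_0 = 1.
Substitute y = x^r sum a_n x^n and match x^{r+n}. The recurrence is
  D(n) a_n + 4 a_{n-1} - 2 a_{n-2} = 0,  where D(n) = (r+n)(r+n-1) + (2/5)(r+n) + (-28/25).
  a_n = [-4 a_{n-1} + 2 a_{n-2}] / D(n).
Since the indicial polynomial factors as (r - r_1)(r - r_2), D(n) = (r_1 + n - r_1)(r_1 + n - r_2) = n(n + 11/5).
Evaluating step by step (a_0 = 1):
  n = 1: D(1) = 1(1 + 11/5) = 16/5; numerator = -4(1) = -4; a_1 = (-4)/(16/5) = -5/4
  n = 2: D(2) = 2(2 + 11/5) = 42/5; numerator = -4(-5/4) + 2(1) = 7; a_2 = (7)/(42/5) = 5/6
  n = 3: D(3) = 3(3 + 11/5) = 78/5; numerator = -4(5/6) + 2(-5/4) = -35/6; a_3 = (-35/6)/(78/5) = -175/468
  n = 4: D(4) = 4(4 + 11/5) = 124/5; numerator = -4(-175/468) + 2(5/6) = 370/117; a_4 = (370/117)/(124/5) = 925/7254
  n = 5: D(5) = 5(5 + 11/5) = 36; numerator = -4(925/7254) + 2(-175/468) = -9125/7254; a_5 = (-9125/7254)/(36) = -9125/261144

r = 7/5; a_0 = 1; a_1 = -5/4; a_2 = 5/6; a_3 = -175/468; a_4 = 925/7254; a_5 = -9125/261144


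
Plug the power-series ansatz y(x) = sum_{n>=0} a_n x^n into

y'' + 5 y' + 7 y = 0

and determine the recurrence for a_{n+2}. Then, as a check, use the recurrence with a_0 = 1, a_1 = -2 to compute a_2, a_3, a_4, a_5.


Substitute y = sum_n a_n x^n.
y''(x) has coefficient (n+2)(n+1) a_{n+2} at x^n;
5 y'(x) has coefficient 5 (n+1) a_{n+1} at x^n;
7 y(x) has coefficient 7 a_n at x^n.
Matching x^n: (n+2)(n+1) a_{n+2} + 5 (n+1) a_{n+1} + 7 a_n = 0.
Thus a_{n+2} = [-5 (n+1) a_{n+1} - 7 a_n] / ((n+1)(n+2)).

Check with a_0 = 1, a_1 = -2 (apply the recurrence for n = 0, 1, 2, 3): a_0 = 1, a_1 = -2, a_2 = 3/2, a_3 = -1/6, a_4 = -2/3, a_5 = 29/40.

a_(n+2) = [-5 (n+1) a_(n+1) - 7 a_n] / ((n+1)(n+2)); check: a_0 = 1, a_1 = -2, a_2 = 3/2, a_3 = -1/6, a_4 = -2/3, a_5 = 29/40


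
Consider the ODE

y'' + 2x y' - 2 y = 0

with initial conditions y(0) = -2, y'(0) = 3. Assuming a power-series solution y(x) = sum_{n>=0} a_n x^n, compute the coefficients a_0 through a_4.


Ansatz: y(x) = sum_{n>=0} a_n x^n, so y'(x) = sum_{n>=1} n a_n x^(n-1) and y''(x) = sum_{n>=2} n(n-1) a_n x^(n-2).
Substitute into P(x) y'' + Q(x) y' + R(x) y = 0 with P(x) = 1, Q(x) = 2x, R(x) = -2, and match powers of x.
Initial conditions: a_0 = -2, a_1 = 3.
Setting the coefficient of each power of x to zero and solving order by order (substituting the coefficients already found):
  x^0: 2 a_2 - 2 a_0 = 0  ->  2 a_2 = 2 a_0 = -4  ->  a_2 = -2
  x^1: 6 a_3 = 0  ->  a_3 = 0
  x^2: 12 a_4 + 2 a_2 = 0  ->  12 a_4 = -2 a_2 = 4  ->  a_4 = 1/3
Truncated series: y(x) = -2 + 3 x - 2 x^2 + (1/3) x^4 + O(x^5).

a_0 = -2; a_1 = 3; a_2 = -2; a_3 = 0; a_4 = 1/3


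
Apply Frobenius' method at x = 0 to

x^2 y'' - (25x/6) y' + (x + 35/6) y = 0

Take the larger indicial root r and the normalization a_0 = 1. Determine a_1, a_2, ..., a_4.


Write in Frobenius form y'' + (p(x)/x) y' + (q(x)/x^2) y = 0:
  p(x) = -25/6,  q(x) = x + 35/6.
Indicial equation: r(r-1) + (-25/6) r + (35/6) = 0 -> roots r_1 = 7/2, r_2 = 5/3.
Take r = r_1 = 7/2. Let y(x) = x^r sum_{n>=0} a_n x^n with a_0 = 1.
Substitute y = x^r sum a_n x^n and match x^{r+n}. The recurrence is
  D(n) a_n + 1 a_{n-1} = 0,  where D(n) = (r+n)(r+n-1) + (-25/6)(r+n) + (35/6).
  a_n = -1 / D(n) * a_{n-1}.
Since the indicial polynomial factors as (r - r_1)(r - r_2), D(n) = (r_1 + n - r_1)(r_1 + n - r_2) = n(n + 11/6).
Evaluating step by step (a_0 = 1):
  n = 1: D(1) = 1(1 + 11/6) = 17/6; numerator = -1(1) = -1; a_1 = (-1)/(17/6) = -6/17
  n = 2: D(2) = 2(2 + 11/6) = 23/3; numerator = -1(-6/17) = 6/17; a_2 = (6/17)/(23/3) = 18/391
  n = 3: D(3) = 3(3 + 11/6) = 29/2; numerator = -1(18/391) = -18/391; a_3 = (-18/391)/(29/2) = -36/11339
  n = 4: D(4) = 4(4 + 11/6) = 70/3; numerator = -1(-36/11339) = 36/11339; a_4 = (36/11339)/(70/3) = 54/396865

r = 7/2; a_0 = 1; a_1 = -6/17; a_2 = 18/391; a_3 = -36/11339; a_4 = 54/396865


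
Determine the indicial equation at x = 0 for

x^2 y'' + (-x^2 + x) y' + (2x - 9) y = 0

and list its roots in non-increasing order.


Divide by x^2 to reach normal form y'' + P_1(x) y' + P_2(x) y = 0 with P_1(x) = -1 + 1/x and P_2(x) = 2/x - 9/x^2.
x = 0 is a singular point because the y'-coefficient -1 + 1/x has a pole at x = 0 and the y-coefficient 2/x - 9/x^2 has a pole at x = 0.
It is a regular singular point because x P_1(x) = p(x) = 1 - x and x^2 P_2(x) = q(x) = 2x - 9 are polynomials, hence analytic at x = 0.
p(0) = 1,  q(0) = -9.
Indicial equation: r(r-1) + p(0) r + q(0) = 0, i.e. r^2 + (p(0) - 1) r + q(0) = 0, i.e. r^2 - 9 = 0.
Discriminant: (0)^2 - 4(-9) = 36, so r = (0 ± 6)/2.
Solving: r_1 = 3, r_2 = -3.

indicial: r^2 - 9 = 0; roots r_1 = 3, r_2 = -3


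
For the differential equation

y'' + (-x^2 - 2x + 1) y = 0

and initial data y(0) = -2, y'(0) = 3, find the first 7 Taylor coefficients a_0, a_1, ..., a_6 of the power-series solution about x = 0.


Ansatz: y(x) = sum_{n>=0} a_n x^n, so y'(x) = sum_{n>=1} n a_n x^(n-1) and y''(x) = sum_{n>=2} n(n-1) a_n x^(n-2).
Substitute into P(x) y'' + Q(x) y' + R(x) y = 0 with P(x) = 1, Q(x) = 0, R(x) = -x^2 - 2x + 1, and match powers of x.
Initial conditions: a_0 = -2, a_1 = 3.
Setting the coefficient of each power of x to zero and solving order by order (substituting the coefficients already found):
  x^0: 2 a_2 + a_0 = 0  ->  2 a_2 = -a_0 = 2  ->  a_2 = 1
  x^1: 6 a_3 + a_1 - 2 a_0 = 0  ->  6 a_3 = -a_1 + 2 a_0 = -7  ->  a_3 = -7/6
  x^2: 12 a_4 + a_2 - 2 a_1 - a_0 = 0  ->  12 a_4 = -a_2 + 2 a_1 + a_0 = 3  ->  a_4 = 1/4
  x^3: 20 a_5 + a_3 - 2 a_2 - a_1 = 0  ->  20 a_5 = -a_3 + 2 a_2 + a_1 = 37/6  ->  a_5 = 37/120
  x^4: 30 a_6 + a_4 - 2 a_3 - a_2 = 0  ->  30 a_6 = -a_4 + 2 a_3 + a_2 = -19/12  ->  a_6 = -19/360
Truncated series: y(x) = -2 + 3 x + x^2 - (7/6) x^3 + (1/4) x^4 + (37/120) x^5 - (19/360) x^6 + O(x^7).

a_0 = -2; a_1 = 3; a_2 = 1; a_3 = -7/6; a_4 = 1/4; a_5 = 37/120; a_6 = -19/360


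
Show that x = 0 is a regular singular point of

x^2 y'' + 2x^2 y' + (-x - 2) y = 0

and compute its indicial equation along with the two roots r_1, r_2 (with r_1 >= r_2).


Divide by x^2 to reach normal form y'' + P_1(x) y' + P_2(x) y = 0 with P_1(x) = 2 and P_2(x) = -1/x - 2/x^2.
x = 0 is a singular point because the y-coefficient -1/x - 2/x^2 has a pole at x = 0.
It is a regular singular point because x P_1(x) = p(x) = 2x and x^2 P_2(x) = q(x) = -x - 2 are polynomials, hence analytic at x = 0.
p(0) = 0,  q(0) = -2.
Indicial equation: r(r-1) + p(0) r + q(0) = 0, i.e. r^2 + (p(0) - 1) r + q(0) = 0, i.e. r^2 - 1 r - 2 = 0.
Discriminant: (-1)^2 - 4(-2) = 9, so r = (1 ± 3)/2.
Solving: r_1 = 2, r_2 = -1.

indicial: r^2 - 1 r - 2 = 0; roots r_1 = 2, r_2 = -1


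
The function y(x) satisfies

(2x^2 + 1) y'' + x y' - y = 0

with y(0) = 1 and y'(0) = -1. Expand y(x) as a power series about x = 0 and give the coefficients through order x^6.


Ansatz: y(x) = sum_{n>=0} a_n x^n, so y'(x) = sum_{n>=1} n a_n x^(n-1) and y''(x) = sum_{n>=2} n(n-1) a_n x^(n-2).
Substitute into P(x) y'' + Q(x) y' + R(x) y = 0 with P(x) = 2x^2 + 1, Q(x) = x, R(x) = -1, and match powers of x.
Initial conditions: a_0 = 1, a_1 = -1.
Setting the coefficient of each power of x to zero and solving order by order (substituting the coefficients already found):
  x^0: 2 a_2 - a_0 = 0  ->  2 a_2 = a_0 = 1  ->  a_2 = 1/2
  x^1: 6 a_3 = 0  ->  a_3 = 0
  x^2: 12 a_4 + 5 a_2 = 0  ->  12 a_4 = -5 a_2 = -5/2  ->  a_4 = -5/24
  x^3: 20 a_5 + 14 a_3 = 0  ->  20 a_5 = -14 a_3 = 0  ->  a_5 = 0
  x^4: 30 a_6 + 27 a_4 = 0  ->  30 a_6 = -27 a_4 = 45/8  ->  a_6 = 3/16
Truncated series: y(x) = 1 - x + (1/2) x^2 - (5/24) x^4 + (3/16) x^6 + O(x^7).

a_0 = 1; a_1 = -1; a_2 = 1/2; a_3 = 0; a_4 = -5/24; a_5 = 0; a_6 = 3/16


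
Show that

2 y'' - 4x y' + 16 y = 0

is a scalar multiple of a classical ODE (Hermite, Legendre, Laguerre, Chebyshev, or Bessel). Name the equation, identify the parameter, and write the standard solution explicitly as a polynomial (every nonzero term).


All three coefficients share the factor 2; dividing through by 2 gives  y'' - 2x y' + 8 y = 0.
This matches the Hermite equation y'' - 2x y' + 2n y = 0 with 2n = 8, so n = 4; the polynomial solution is H_4(x).
With y = sum_k a_k x^k, matching x^k gives (k+2)(k+1) a_{k+2} = 2(k - n) a_k = 2(k - 4) a_k. The right side vanishes at k = 4, so the series with the parity of 4 terminates at degree 4.
Standard normalization: leading coefficient of H_n is 2^n, so a_4 = 2^4 = 16. Work downward with a_k = (k+1)(k+2) a_{k+2} / (2(k - n)):
  a_2 = (3)(4)(16) / (2(2 - 4)) = 192/(-4) = -48
  a_0 = (1)(2)(-48) / (2(0 - 4)) = -96/(-8) = 12
Hence H_4(x) = 16 x^4 - 48 x^2 + 12.

H_4(x); series = 16 x^4 - 48 x^2 + 12


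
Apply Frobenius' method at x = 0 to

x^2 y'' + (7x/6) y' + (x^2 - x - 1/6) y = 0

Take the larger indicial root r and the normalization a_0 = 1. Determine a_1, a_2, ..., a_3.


Write in Frobenius form y'' + (p(x)/x) y' + (q(x)/x^2) y = 0:
  p(x) = 7/6,  q(x) = x^2 - x - 1/6.
Indicial equation: r(r-1) + (7/6) r + (-1/6) = 0 -> roots r_1 = 1/3, r_2 = -1/2.
Take r = r_1 = 1/3. Let y(x) = x^r sum_{n>=0} a_n x^n with a_0 = 1.
Substitute y = x^r sum a_n x^n and match x^{r+n}. The recurrence is
  D(n) a_n - 1 a_{n-1} + 1 a_{n-2} = 0,  where D(n) = (r+n)(r+n-1) + (7/6)(r+n) + (-1/6).
  a_n = [1 a_{n-1} - 1 a_{n-2}] / D(n).
Since the indicial polynomial factors as (r - r_1)(r - r_2), D(n) = (r_1 + n - r_1)(r_1 + n - r_2) = n(n + 5/6).
Evaluating step by step (a_0 = 1):
  n = 1: D(1) = 1(1 + 5/6) = 11/6; numerator = 1(1) = 1; a_1 = (1)/(11/6) = 6/11
  n = 2: D(2) = 2(2 + 5/6) = 17/3; numerator = 1(6/11) - 1(1) = -5/11; a_2 = (-5/11)/(17/3) = -15/187
  n = 3: D(3) = 3(3 + 5/6) = 23/2; numerator = 1(-15/187) - 1(6/11) = -117/187; a_3 = (-117/187)/(23/2) = -234/4301

r = 1/3; a_0 = 1; a_1 = 6/11; a_2 = -15/187; a_3 = -234/4301


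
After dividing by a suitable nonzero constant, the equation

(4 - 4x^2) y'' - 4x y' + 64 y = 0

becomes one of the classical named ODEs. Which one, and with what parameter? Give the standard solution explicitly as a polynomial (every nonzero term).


All three coefficients share the factor 4; dividing through by 4 gives  (1 - x^2) y'' - x y' + 16 y = 0.
This matches the Chebyshev equation (1 - x^2) y'' - x y' + n^2 y = 0 (note the -x y' term, not -2x y') with n^2 = 16, so n = 4; the polynomial solution is T_4(x).
With y = sum_k a_k x^k, matching x^k gives (k+2)(k+1) a_{k+2} = (k^2 - n^2) a_k = (k - 4)(k + 4) a_k. The right side vanishes at k = 4, so the series with the parity of 4 terminates at degree 4.
Standard normalization: leading coefficient of T_n is 2^(n-1), so a_4 = 2^3 = 8. Work downward with a_k = (k+1)(k+2) a_{k+2} / ((k - 4)(k + 4)):
  a_2 = (3)(4)(8) / ((2 - 4)(2 + 4)) = 96/(-12) = -8
  a_0 = (1)(2)(-8) / ((0 - 4)(0 + 4)) = -16/(-16) = 1
Hence T_4(x) = 8 x^4 - 8 x^2 + 1.

T_4(x); series = 8 x^4 - 8 x^2 + 1


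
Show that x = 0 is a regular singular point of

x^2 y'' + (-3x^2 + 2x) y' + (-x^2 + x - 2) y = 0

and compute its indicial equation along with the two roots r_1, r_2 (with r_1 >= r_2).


Divide by x^2 to reach normal form y'' + P_1(x) y' + P_2(x) y = 0 with P_1(x) = -3 + 2/x and P_2(x) = -1 + 1/x - 2/x^2.
x = 0 is a singular point because the y'-coefficient -3 + 2/x has a pole at x = 0 and the y-coefficient -1 + 1/x - 2/x^2 has a pole at x = 0.
It is a regular singular point because x P_1(x) = p(x) = 2 - 3x and x^2 P_2(x) = q(x) = -x^2 + x - 2 are polynomials, hence analytic at x = 0.
p(0) = 2,  q(0) = -2.
Indicial equation: r(r-1) + p(0) r + q(0) = 0, i.e. r^2 + (p(0) - 1) r + q(0) = 0, i.e. r^2 + 1 r - 2 = 0.
Discriminant: (1)^2 - 4(-2) = 9, so r = (-1 ± 3)/2.
Solving: r_1 = 1, r_2 = -2.

indicial: r^2 + 1 r - 2 = 0; roots r_1 = 1, r_2 = -2


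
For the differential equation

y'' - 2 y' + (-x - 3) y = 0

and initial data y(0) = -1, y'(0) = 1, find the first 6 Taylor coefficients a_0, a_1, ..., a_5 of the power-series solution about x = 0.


Ansatz: y(x) = sum_{n>=0} a_n x^n, so y'(x) = sum_{n>=1} n a_n x^(n-1) and y''(x) = sum_{n>=2} n(n-1) a_n x^(n-2).
Substitute into P(x) y'' + Q(x) y' + R(x) y = 0 with P(x) = 1, Q(x) = -2, R(x) = -x - 3, and match powers of x.
Initial conditions: a_0 = -1, a_1 = 1.
Setting the coefficient of each power of x to zero and solving order by order (substituting the coefficients already found):
  x^0: 2 a_2 - 2 a_1 - 3 a_0 = 0  ->  2 a_2 = 2 a_1 + 3 a_0 = -1  ->  a_2 = -1/2
  x^1: 6 a_3 - 4 a_2 - 3 a_1 - a_0 = 0  ->  6 a_3 = 4 a_2 + 3 a_1 + a_0 = 0  ->  a_3 = 0
  x^2: 12 a_4 - 6 a_3 - 3 a_2 - a_1 = 0  ->  12 a_4 = 6 a_3 + 3 a_2 + a_1 = -1/2  ->  a_4 = -1/24
  x^3: 20 a_5 - 8 a_4 - 3 a_3 - a_2 = 0  ->  20 a_5 = 8 a_4 + 3 a_3 + a_2 = -5/6  ->  a_5 = -1/24
Truncated series: y(x) = -1 + x - (1/2) x^2 - (1/24) x^4 - (1/24) x^5 + O(x^6).

a_0 = -1; a_1 = 1; a_2 = -1/2; a_3 = 0; a_4 = -1/24; a_5 = -1/24


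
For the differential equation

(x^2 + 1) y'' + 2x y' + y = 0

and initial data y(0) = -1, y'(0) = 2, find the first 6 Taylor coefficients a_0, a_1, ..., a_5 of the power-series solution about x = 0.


Ansatz: y(x) = sum_{n>=0} a_n x^n, so y'(x) = sum_{n>=1} n a_n x^(n-1) and y''(x) = sum_{n>=2} n(n-1) a_n x^(n-2).
Substitute into P(x) y'' + Q(x) y' + R(x) y = 0 with P(x) = x^2 + 1, Q(x) = 2x, R(x) = 1, and match powers of x.
Initial conditions: a_0 = -1, a_1 = 2.
Setting the coefficient of each power of x to zero and solving order by order (substituting the coefficients already found):
  x^0: 2 a_2 + a_0 = 0  ->  2 a_2 = -a_0 = 1  ->  a_2 = 1/2
  x^1: 6 a_3 + 3 a_1 = 0  ->  6 a_3 = -3 a_1 = -6  ->  a_3 = -1
  x^2: 12 a_4 + 7 a_2 = 0  ->  12 a_4 = -7 a_2 = -7/2  ->  a_4 = -7/24
  x^3: 20 a_5 + 13 a_3 = 0  ->  20 a_5 = -13 a_3 = 13  ->  a_5 = 13/20
Truncated series: y(x) = -1 + 2 x + (1/2) x^2 - x^3 - (7/24) x^4 + (13/20) x^5 + O(x^6).

a_0 = -1; a_1 = 2; a_2 = 1/2; a_3 = -1; a_4 = -7/24; a_5 = 13/20


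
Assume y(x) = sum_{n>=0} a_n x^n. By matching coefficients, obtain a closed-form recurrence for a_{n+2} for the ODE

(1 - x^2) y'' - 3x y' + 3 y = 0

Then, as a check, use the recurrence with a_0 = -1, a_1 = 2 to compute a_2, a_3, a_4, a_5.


Substitute y = sum_n a_n x^n.
(1 - 1 x^2) y'' contributes (n+2)(n+1) a_{n+2} - n(n-1) a_n at x^n.
-3 x y'(x) contributes -3 n a_n at x^n.
3 y(x) contributes 3 a_n at x^n.
Matching x^n: (n+2)(n+1) a_{n+2} + (-n(n-1) - 3 n + 3) a_n = 0.
Thus a_{n+2} = (n(n-1) + 3 n - 3) / ((n+1)(n+2)) * a_n.

Check with a_0 = -1, a_1 = 2 (apply the recurrence for n = 0, 1, 2, 3): a_0 = -1, a_1 = 2, a_2 = 3/2, a_3 = 0, a_4 = 5/8, a_5 = 0.

a_(n+2) = (n(n-1) + 3 n - 3) / ((n+1)(n+2)) * a_n; check: a_0 = -1, a_1 = 2, a_2 = 3/2, a_3 = 0, a_4 = 5/8, a_5 = 0


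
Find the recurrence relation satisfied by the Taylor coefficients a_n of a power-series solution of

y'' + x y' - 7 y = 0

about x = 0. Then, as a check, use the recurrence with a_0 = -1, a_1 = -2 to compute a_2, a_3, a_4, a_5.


Substitute y = sum_n a_n x^n.
y''(x) has coefficient (n+2)(n+1) a_{n+2} at x^n;
x y'(x) has coefficient n a_n at x^n (shift);
-7 y(x) has coefficient -7 a_n at x^n.
Matching x^n: (n+2)(n+1) a_{n+2} + (n - 7) a_n = 0.
Thus a_{n+2} = (-n + 7) / ((n+1)(n+2)) * a_n.

Check with a_0 = -1, a_1 = -2 (apply the recurrence for n = 0, 1, 2, 3): a_0 = -1, a_1 = -2, a_2 = -7/2, a_3 = -2, a_4 = -35/24, a_5 = -2/5.

a_(n+2) = (-n + 7) / ((n+1)(n+2)) * a_n; check: a_0 = -1, a_1 = -2, a_2 = -7/2, a_3 = -2, a_4 = -35/24, a_5 = -2/5
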